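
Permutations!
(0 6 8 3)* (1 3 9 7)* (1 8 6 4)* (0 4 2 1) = (0 2 1 3 4)(7 8 9) = [2, 3, 1, 4, 0, 5, 6, 8, 9, 7]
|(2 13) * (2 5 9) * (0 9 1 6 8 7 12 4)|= |(0 9 2 13 5 1 6 8 7 12 4)|= 11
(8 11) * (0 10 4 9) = (0 10 4 9)(8 11) = [10, 1, 2, 3, 9, 5, 6, 7, 11, 0, 4, 8]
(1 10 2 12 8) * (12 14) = (1 10 2 14 12 8) = [0, 10, 14, 3, 4, 5, 6, 7, 1, 9, 2, 11, 8, 13, 12]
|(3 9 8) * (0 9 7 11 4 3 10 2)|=|(0 9 8 10 2)(3 7 11 4)|=20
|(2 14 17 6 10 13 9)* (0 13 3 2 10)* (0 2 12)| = |(0 13 9 10 3 12)(2 14 17 6)| = 12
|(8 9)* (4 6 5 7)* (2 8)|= 12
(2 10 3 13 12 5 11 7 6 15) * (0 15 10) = (0 15 2)(3 13 12 5 11 7 6 10) = [15, 1, 0, 13, 4, 11, 10, 6, 8, 9, 3, 7, 5, 12, 14, 2]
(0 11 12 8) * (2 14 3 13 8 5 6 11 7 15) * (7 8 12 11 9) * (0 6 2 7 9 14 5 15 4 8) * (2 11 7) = (2 5 11 7 4 8 6 14 3 13 12 15) = [0, 1, 5, 13, 8, 11, 14, 4, 6, 9, 10, 7, 15, 12, 3, 2]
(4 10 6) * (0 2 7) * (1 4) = (0 2 7)(1 4 10 6) = [2, 4, 7, 3, 10, 5, 1, 0, 8, 9, 6]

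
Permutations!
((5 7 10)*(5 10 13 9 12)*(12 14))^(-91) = [0, 1, 2, 3, 4, 12, 6, 5, 8, 13, 10, 11, 14, 7, 9] = (5 12 14 9 13 7)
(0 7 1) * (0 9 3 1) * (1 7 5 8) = [5, 9, 2, 7, 4, 8, 6, 0, 1, 3] = (0 5 8 1 9 3 7)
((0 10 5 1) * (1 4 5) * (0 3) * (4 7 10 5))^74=(0 7 1)(3 5 10)=[7, 0, 2, 5, 4, 10, 6, 1, 8, 9, 3]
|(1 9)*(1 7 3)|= 4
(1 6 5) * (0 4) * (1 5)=(0 4)(1 6)=[4, 6, 2, 3, 0, 5, 1]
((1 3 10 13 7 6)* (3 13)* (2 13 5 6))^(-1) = (1 6 5)(2 7 13)(3 10) = [0, 6, 7, 10, 4, 1, 5, 13, 8, 9, 3, 11, 12, 2]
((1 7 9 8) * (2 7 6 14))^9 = [0, 14, 9, 3, 4, 5, 2, 8, 6, 1, 10, 11, 12, 13, 7] = (1 14 7 8 6 2 9)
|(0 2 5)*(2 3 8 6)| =6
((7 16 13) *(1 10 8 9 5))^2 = [0, 8, 2, 3, 4, 10, 6, 13, 5, 1, 9, 11, 12, 16, 14, 15, 7] = (1 8 5 10 9)(7 13 16)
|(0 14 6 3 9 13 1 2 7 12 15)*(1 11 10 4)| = 14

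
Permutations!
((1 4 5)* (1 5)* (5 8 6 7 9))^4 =(5 9 7 6 8) =[0, 1, 2, 3, 4, 9, 8, 6, 5, 7]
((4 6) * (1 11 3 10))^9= [0, 11, 2, 10, 6, 5, 4, 7, 8, 9, 1, 3]= (1 11 3 10)(4 6)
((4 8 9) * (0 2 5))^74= [5, 1, 0, 3, 9, 2, 6, 7, 4, 8]= (0 5 2)(4 9 8)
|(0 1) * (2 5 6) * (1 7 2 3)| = 7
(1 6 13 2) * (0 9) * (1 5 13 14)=(0 9)(1 6 14)(2 5 13)=[9, 6, 5, 3, 4, 13, 14, 7, 8, 0, 10, 11, 12, 2, 1]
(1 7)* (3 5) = [0, 7, 2, 5, 4, 3, 6, 1] = (1 7)(3 5)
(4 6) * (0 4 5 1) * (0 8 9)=(0 4 6 5 1 8 9)=[4, 8, 2, 3, 6, 1, 5, 7, 9, 0]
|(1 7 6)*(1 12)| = 4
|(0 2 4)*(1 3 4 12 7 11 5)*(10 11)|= |(0 2 12 7 10 11 5 1 3 4)|= 10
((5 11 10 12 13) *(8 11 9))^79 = (5 8 10 13 9 11 12) = [0, 1, 2, 3, 4, 8, 6, 7, 10, 11, 13, 12, 5, 9]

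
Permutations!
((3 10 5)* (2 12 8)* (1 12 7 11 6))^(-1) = (1 6 11 7 2 8 12)(3 5 10) = [0, 6, 8, 5, 4, 10, 11, 2, 12, 9, 3, 7, 1]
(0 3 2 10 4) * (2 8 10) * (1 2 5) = (0 3 8 10 4)(1 2 5) = [3, 2, 5, 8, 0, 1, 6, 7, 10, 9, 4]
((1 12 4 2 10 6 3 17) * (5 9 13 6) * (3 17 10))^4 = (1 3 13 12 10 6 4 5 17 2 9) = [0, 3, 9, 13, 5, 17, 4, 7, 8, 1, 6, 11, 10, 12, 14, 15, 16, 2]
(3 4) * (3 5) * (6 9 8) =(3 4 5)(6 9 8) =[0, 1, 2, 4, 5, 3, 9, 7, 6, 8]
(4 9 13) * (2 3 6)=[0, 1, 3, 6, 9, 5, 2, 7, 8, 13, 10, 11, 12, 4]=(2 3 6)(4 9 13)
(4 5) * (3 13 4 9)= [0, 1, 2, 13, 5, 9, 6, 7, 8, 3, 10, 11, 12, 4]= (3 13 4 5 9)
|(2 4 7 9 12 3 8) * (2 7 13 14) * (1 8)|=|(1 8 7 9 12 3)(2 4 13 14)|=12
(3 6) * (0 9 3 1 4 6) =(0 9 3)(1 4 6) =[9, 4, 2, 0, 6, 5, 1, 7, 8, 3]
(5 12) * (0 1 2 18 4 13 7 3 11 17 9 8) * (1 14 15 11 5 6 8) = (0 14 15 11 17 9 1 2 18 4 13 7 3 5 12 6 8) = [14, 2, 18, 5, 13, 12, 8, 3, 0, 1, 10, 17, 6, 7, 15, 11, 16, 9, 4]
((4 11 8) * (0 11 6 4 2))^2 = (0 8)(2 11) = [8, 1, 11, 3, 4, 5, 6, 7, 0, 9, 10, 2]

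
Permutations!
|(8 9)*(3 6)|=|(3 6)(8 9)|=2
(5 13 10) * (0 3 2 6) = (0 3 2 6)(5 13 10) = [3, 1, 6, 2, 4, 13, 0, 7, 8, 9, 5, 11, 12, 10]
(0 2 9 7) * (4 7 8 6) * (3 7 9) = (0 2 3 7)(4 9 8 6) = [2, 1, 3, 7, 9, 5, 4, 0, 6, 8]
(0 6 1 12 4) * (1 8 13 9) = [6, 12, 2, 3, 0, 5, 8, 7, 13, 1, 10, 11, 4, 9] = (0 6 8 13 9 1 12 4)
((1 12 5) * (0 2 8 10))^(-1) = (0 10 8 2)(1 5 12) = [10, 5, 0, 3, 4, 12, 6, 7, 2, 9, 8, 11, 1]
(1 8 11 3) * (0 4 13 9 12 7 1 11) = (0 4 13 9 12 7 1 8)(3 11) = [4, 8, 2, 11, 13, 5, 6, 1, 0, 12, 10, 3, 7, 9]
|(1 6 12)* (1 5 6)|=3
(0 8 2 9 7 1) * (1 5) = (0 8 2 9 7 5 1) = [8, 0, 9, 3, 4, 1, 6, 5, 2, 7]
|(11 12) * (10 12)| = |(10 12 11)| = 3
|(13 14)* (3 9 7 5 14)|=|(3 9 7 5 14 13)|=6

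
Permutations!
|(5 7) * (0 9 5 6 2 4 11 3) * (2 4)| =8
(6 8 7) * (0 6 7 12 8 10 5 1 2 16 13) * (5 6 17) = [17, 2, 16, 3, 4, 1, 10, 7, 12, 9, 6, 11, 8, 0, 14, 15, 13, 5] = (0 17 5 1 2 16 13)(6 10)(8 12)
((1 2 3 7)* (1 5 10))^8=(1 3 5)(2 7 10)=[0, 3, 7, 5, 4, 1, 6, 10, 8, 9, 2]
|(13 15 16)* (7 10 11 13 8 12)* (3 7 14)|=|(3 7 10 11 13 15 16 8 12 14)|=10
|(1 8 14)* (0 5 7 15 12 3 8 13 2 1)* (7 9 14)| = |(0 5 9 14)(1 13 2)(3 8 7 15 12)| = 60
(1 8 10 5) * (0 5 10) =(10)(0 5 1 8) =[5, 8, 2, 3, 4, 1, 6, 7, 0, 9, 10]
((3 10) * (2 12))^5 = (2 12)(3 10) = [0, 1, 12, 10, 4, 5, 6, 7, 8, 9, 3, 11, 2]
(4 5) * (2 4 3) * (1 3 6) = (1 3 2 4 5 6) = [0, 3, 4, 2, 5, 6, 1]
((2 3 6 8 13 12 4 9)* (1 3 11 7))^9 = (1 11 9 12 8 3 7 2 4 13 6) = [0, 11, 4, 7, 13, 5, 1, 2, 3, 12, 10, 9, 8, 6]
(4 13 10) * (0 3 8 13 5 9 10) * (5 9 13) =(0 3 8 5 13)(4 9 10) =[3, 1, 2, 8, 9, 13, 6, 7, 5, 10, 4, 11, 12, 0]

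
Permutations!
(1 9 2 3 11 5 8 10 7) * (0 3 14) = (0 3 11 5 8 10 7 1 9 2 14) = [3, 9, 14, 11, 4, 8, 6, 1, 10, 2, 7, 5, 12, 13, 0]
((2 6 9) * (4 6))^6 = (2 6)(4 9) = [0, 1, 6, 3, 9, 5, 2, 7, 8, 4]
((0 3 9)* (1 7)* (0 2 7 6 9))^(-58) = (1 9 7 6 2) = [0, 9, 1, 3, 4, 5, 2, 6, 8, 7]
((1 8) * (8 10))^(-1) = (1 8 10) = [0, 8, 2, 3, 4, 5, 6, 7, 10, 9, 1]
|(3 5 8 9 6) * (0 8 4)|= |(0 8 9 6 3 5 4)|= 7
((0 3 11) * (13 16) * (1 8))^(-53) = (0 3 11)(1 8)(13 16) = [3, 8, 2, 11, 4, 5, 6, 7, 1, 9, 10, 0, 12, 16, 14, 15, 13]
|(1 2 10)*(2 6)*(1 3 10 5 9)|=10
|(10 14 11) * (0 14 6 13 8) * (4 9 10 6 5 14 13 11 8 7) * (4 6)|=|(0 13 7 6 11 4 9 10 5 14 8)|=11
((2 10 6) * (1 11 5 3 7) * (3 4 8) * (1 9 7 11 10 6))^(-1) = (1 10)(2 6)(3 8 4 5 11)(7 9) = [0, 10, 6, 8, 5, 11, 2, 9, 4, 7, 1, 3]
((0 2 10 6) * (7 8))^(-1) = (0 6 10 2)(7 8) = [6, 1, 0, 3, 4, 5, 10, 8, 7, 9, 2]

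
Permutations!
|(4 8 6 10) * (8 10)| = |(4 10)(6 8)| = 2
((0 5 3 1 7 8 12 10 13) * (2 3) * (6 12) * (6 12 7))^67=(0 5 2 3 1 6 7 8 12 10 13)=[5, 6, 3, 1, 4, 2, 7, 8, 12, 9, 13, 11, 10, 0]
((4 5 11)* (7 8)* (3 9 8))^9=[0, 1, 2, 9, 4, 5, 6, 3, 7, 8, 10, 11]=(11)(3 9 8 7)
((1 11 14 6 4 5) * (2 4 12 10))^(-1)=(1 5 4 2 10 12 6 14 11)=[0, 5, 10, 3, 2, 4, 14, 7, 8, 9, 12, 1, 6, 13, 11]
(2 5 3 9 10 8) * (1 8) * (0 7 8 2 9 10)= [7, 2, 5, 10, 4, 3, 6, 8, 9, 0, 1]= (0 7 8 9)(1 2 5 3 10)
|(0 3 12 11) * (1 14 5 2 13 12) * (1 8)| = 10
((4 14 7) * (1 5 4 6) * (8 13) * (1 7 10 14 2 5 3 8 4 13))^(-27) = (2 5 13 4)(6 7)(10 14) = [0, 1, 5, 3, 2, 13, 7, 6, 8, 9, 14, 11, 12, 4, 10]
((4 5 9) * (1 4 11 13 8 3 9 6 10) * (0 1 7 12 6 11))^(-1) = [9, 0, 2, 8, 1, 4, 12, 10, 13, 3, 6, 5, 7, 11] = (0 9 3 8 13 11 5 4 1)(6 12 7 10)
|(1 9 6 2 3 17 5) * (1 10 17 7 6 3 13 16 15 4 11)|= |(1 9 3 7 6 2 13 16 15 4 11)(5 10 17)|= 33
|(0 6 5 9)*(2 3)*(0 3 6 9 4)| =7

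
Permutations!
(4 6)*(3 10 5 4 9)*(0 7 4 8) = (0 7 4 6 9 3 10 5 8) = [7, 1, 2, 10, 6, 8, 9, 4, 0, 3, 5]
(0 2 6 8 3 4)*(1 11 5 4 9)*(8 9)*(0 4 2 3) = [3, 11, 6, 8, 4, 2, 9, 7, 0, 1, 10, 5] = (0 3 8)(1 11 5 2 6 9)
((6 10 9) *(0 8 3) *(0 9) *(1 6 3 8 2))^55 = [0, 1, 2, 9, 4, 5, 6, 7, 8, 3, 10] = (10)(3 9)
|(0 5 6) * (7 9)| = 6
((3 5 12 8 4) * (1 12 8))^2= (12)(3 8)(4 5)= [0, 1, 2, 8, 5, 4, 6, 7, 3, 9, 10, 11, 12]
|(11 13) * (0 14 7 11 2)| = |(0 14 7 11 13 2)| = 6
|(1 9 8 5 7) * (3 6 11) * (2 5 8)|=15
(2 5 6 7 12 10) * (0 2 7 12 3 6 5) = [2, 1, 0, 6, 4, 5, 12, 3, 8, 9, 7, 11, 10] = (0 2)(3 6 12 10 7)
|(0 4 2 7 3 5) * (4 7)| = |(0 7 3 5)(2 4)| = 4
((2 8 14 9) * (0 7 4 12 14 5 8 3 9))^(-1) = [14, 1, 9, 2, 7, 8, 6, 0, 5, 3, 10, 11, 4, 13, 12] = (0 14 12 4 7)(2 9 3)(5 8)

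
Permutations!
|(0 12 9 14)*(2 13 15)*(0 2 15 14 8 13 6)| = 8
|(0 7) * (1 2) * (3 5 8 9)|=4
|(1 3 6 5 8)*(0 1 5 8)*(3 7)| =|(0 1 7 3 6 8 5)| =7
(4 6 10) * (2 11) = [0, 1, 11, 3, 6, 5, 10, 7, 8, 9, 4, 2] = (2 11)(4 6 10)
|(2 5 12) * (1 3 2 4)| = 6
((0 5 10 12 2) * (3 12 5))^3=(0 2 12 3)(5 10)=[2, 1, 12, 0, 4, 10, 6, 7, 8, 9, 5, 11, 3]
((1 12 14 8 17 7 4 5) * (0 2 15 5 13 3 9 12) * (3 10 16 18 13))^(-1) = [1, 5, 0, 4, 7, 15, 6, 17, 14, 3, 13, 11, 9, 18, 12, 2, 10, 8, 16] = (0 1 5 15 2)(3 4 7 17 8 14 12 9)(10 13 18 16)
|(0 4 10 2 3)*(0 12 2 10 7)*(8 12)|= 12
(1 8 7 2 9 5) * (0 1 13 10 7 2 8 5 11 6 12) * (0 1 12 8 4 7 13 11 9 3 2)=(0 12 1 5 11 6 8)(2 3)(4 7)(10 13)=[12, 5, 3, 2, 7, 11, 8, 4, 0, 9, 13, 6, 1, 10]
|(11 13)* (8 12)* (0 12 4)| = 4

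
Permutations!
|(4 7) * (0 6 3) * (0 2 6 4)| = |(0 4 7)(2 6 3)| = 3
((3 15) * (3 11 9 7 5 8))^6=[0, 1, 2, 8, 4, 7, 6, 9, 5, 11, 10, 15, 12, 13, 14, 3]=(3 8 5 7 9 11 15)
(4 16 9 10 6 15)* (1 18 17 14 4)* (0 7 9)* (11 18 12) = (0 7 9 10 6 15 1 12 11 18 17 14 4 16) = [7, 12, 2, 3, 16, 5, 15, 9, 8, 10, 6, 18, 11, 13, 4, 1, 0, 14, 17]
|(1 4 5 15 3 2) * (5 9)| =7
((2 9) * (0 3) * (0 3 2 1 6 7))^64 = (0 6 9)(1 2 7) = [6, 2, 7, 3, 4, 5, 9, 1, 8, 0]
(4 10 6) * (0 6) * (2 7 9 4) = [6, 1, 7, 3, 10, 5, 2, 9, 8, 4, 0] = (0 6 2 7 9 4 10)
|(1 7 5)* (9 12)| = 6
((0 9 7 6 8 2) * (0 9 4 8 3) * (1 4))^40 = (0 2 3 8 6 4 7 1 9) = [2, 9, 3, 8, 7, 5, 4, 1, 6, 0]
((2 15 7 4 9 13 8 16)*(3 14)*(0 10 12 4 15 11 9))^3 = (0 4 12 10)(2 13)(3 14)(7 15)(8 11)(9 16) = [4, 1, 13, 14, 12, 5, 6, 15, 11, 16, 0, 8, 10, 2, 3, 7, 9]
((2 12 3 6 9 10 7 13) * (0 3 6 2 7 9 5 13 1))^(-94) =(0 5 3 13 2 7 12 1 6) =[5, 6, 7, 13, 4, 3, 0, 12, 8, 9, 10, 11, 1, 2]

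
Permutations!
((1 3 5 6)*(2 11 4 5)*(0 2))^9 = (0 2 11 4 5 6 1 3) = [2, 3, 11, 0, 5, 6, 1, 7, 8, 9, 10, 4]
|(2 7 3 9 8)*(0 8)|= 6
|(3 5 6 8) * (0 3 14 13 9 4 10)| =10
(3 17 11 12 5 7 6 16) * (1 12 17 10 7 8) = (1 12 5 8)(3 10 7 6 16)(11 17) = [0, 12, 2, 10, 4, 8, 16, 6, 1, 9, 7, 17, 5, 13, 14, 15, 3, 11]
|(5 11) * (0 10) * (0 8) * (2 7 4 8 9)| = |(0 10 9 2 7 4 8)(5 11)| = 14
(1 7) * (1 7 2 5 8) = (1 2 5 8) = [0, 2, 5, 3, 4, 8, 6, 7, 1]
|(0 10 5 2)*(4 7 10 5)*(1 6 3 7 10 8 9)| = |(0 5 2)(1 6 3 7 8 9)(4 10)| = 6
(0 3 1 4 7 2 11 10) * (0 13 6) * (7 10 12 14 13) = (0 3 1 4 10 7 2 11 12 14 13 6) = [3, 4, 11, 1, 10, 5, 0, 2, 8, 9, 7, 12, 14, 6, 13]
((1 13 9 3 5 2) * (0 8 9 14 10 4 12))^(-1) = (0 12 4 10 14 13 1 2 5 3 9 8) = [12, 2, 5, 9, 10, 3, 6, 7, 0, 8, 14, 11, 4, 1, 13]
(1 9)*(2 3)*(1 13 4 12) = [0, 9, 3, 2, 12, 5, 6, 7, 8, 13, 10, 11, 1, 4] = (1 9 13 4 12)(2 3)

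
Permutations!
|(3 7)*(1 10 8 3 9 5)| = |(1 10 8 3 7 9 5)| = 7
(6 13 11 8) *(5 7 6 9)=(5 7 6 13 11 8 9)=[0, 1, 2, 3, 4, 7, 13, 6, 9, 5, 10, 8, 12, 11]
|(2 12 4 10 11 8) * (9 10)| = 7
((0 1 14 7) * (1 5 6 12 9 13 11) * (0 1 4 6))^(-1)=(0 5)(1 7 14)(4 11 13 9 12 6)=[5, 7, 2, 3, 11, 0, 4, 14, 8, 12, 10, 13, 6, 9, 1]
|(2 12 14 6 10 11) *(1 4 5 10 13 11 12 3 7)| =|(1 4 5 10 12 14 6 13 11 2 3 7)| =12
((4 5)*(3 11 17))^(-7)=(3 17 11)(4 5)=[0, 1, 2, 17, 5, 4, 6, 7, 8, 9, 10, 3, 12, 13, 14, 15, 16, 11]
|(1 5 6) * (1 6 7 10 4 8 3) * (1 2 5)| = |(2 5 7 10 4 8 3)| = 7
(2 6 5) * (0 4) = (0 4)(2 6 5) = [4, 1, 6, 3, 0, 2, 5]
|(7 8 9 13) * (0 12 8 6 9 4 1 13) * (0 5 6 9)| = |(0 12 8 4 1 13 7 9 5 6)| = 10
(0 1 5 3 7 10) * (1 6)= (0 6 1 5 3 7 10)= [6, 5, 2, 7, 4, 3, 1, 10, 8, 9, 0]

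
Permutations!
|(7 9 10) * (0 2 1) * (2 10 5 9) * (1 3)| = 6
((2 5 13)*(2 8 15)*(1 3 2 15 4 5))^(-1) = (15)(1 2 3)(4 8 13 5) = [0, 2, 3, 1, 8, 4, 6, 7, 13, 9, 10, 11, 12, 5, 14, 15]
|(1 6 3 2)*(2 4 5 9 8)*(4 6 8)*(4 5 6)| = |(1 8 2)(3 4 6)(5 9)| = 6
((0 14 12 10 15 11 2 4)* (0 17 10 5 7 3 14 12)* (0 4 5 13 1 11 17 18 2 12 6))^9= (0 6)(1 11 12 13)(2 7 14 18 5 3 4)= [6, 11, 7, 4, 2, 3, 0, 14, 8, 9, 10, 12, 13, 1, 18, 15, 16, 17, 5]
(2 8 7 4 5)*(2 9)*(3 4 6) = [0, 1, 8, 4, 5, 9, 3, 6, 7, 2] = (2 8 7 6 3 4 5 9)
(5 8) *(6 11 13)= (5 8)(6 11 13)= [0, 1, 2, 3, 4, 8, 11, 7, 5, 9, 10, 13, 12, 6]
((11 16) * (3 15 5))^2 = [0, 1, 2, 5, 4, 15, 6, 7, 8, 9, 10, 11, 12, 13, 14, 3, 16] = (16)(3 5 15)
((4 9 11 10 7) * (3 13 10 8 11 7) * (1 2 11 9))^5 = (1 7 8 2 4 9 11)(3 10 13) = [0, 7, 4, 10, 9, 5, 6, 8, 2, 11, 13, 1, 12, 3]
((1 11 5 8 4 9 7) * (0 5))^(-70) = (0 8 9 1)(4 7 11 5) = [8, 0, 2, 3, 7, 4, 6, 11, 9, 1, 10, 5]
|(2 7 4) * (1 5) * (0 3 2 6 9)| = |(0 3 2 7 4 6 9)(1 5)| = 14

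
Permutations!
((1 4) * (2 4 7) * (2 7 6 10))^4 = (1 4 2 10 6) = [0, 4, 10, 3, 2, 5, 1, 7, 8, 9, 6]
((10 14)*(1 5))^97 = [0, 5, 2, 3, 4, 1, 6, 7, 8, 9, 14, 11, 12, 13, 10] = (1 5)(10 14)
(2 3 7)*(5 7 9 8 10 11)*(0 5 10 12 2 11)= (0 5 7 11 10)(2 3 9 8 12)= [5, 1, 3, 9, 4, 7, 6, 11, 12, 8, 0, 10, 2]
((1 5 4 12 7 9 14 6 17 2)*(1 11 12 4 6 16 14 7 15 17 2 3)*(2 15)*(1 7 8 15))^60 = (17) = [0, 1, 2, 3, 4, 5, 6, 7, 8, 9, 10, 11, 12, 13, 14, 15, 16, 17]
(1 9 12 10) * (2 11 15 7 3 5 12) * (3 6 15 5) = (1 9 2 11 5 12 10)(6 15 7) = [0, 9, 11, 3, 4, 12, 15, 6, 8, 2, 1, 5, 10, 13, 14, 7]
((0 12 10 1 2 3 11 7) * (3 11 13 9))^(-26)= (0 10 2 7 12 1 11)(3 13 9)= [10, 11, 7, 13, 4, 5, 6, 12, 8, 3, 2, 0, 1, 9]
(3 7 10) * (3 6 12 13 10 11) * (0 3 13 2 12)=(0 3 7 11 13 10 6)(2 12)=[3, 1, 12, 7, 4, 5, 0, 11, 8, 9, 6, 13, 2, 10]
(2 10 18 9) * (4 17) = (2 10 18 9)(4 17) = [0, 1, 10, 3, 17, 5, 6, 7, 8, 2, 18, 11, 12, 13, 14, 15, 16, 4, 9]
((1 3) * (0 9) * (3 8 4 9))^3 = (0 8)(1 9)(3 4) = [8, 9, 2, 4, 3, 5, 6, 7, 0, 1]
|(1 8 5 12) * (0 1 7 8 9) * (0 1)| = 4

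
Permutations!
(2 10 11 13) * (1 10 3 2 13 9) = (13)(1 10 11 9)(2 3) = [0, 10, 3, 2, 4, 5, 6, 7, 8, 1, 11, 9, 12, 13]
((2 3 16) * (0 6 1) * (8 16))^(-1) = (0 1 6)(2 16 8 3) = [1, 6, 16, 2, 4, 5, 0, 7, 3, 9, 10, 11, 12, 13, 14, 15, 8]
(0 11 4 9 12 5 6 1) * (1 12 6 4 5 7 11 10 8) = (0 10 8 1)(4 9 6 12 7 11 5) = [10, 0, 2, 3, 9, 4, 12, 11, 1, 6, 8, 5, 7]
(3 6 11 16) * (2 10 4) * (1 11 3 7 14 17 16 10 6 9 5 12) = (1 11 10 4 2 6 3 9 5 12)(7 14 17 16) = [0, 11, 6, 9, 2, 12, 3, 14, 8, 5, 4, 10, 1, 13, 17, 15, 7, 16]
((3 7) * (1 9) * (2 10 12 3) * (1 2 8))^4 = [0, 12, 7, 9, 4, 5, 6, 2, 10, 3, 8, 11, 1] = (1 12)(2 7)(3 9)(8 10)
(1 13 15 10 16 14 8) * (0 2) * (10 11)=(0 2)(1 13 15 11 10 16 14 8)=[2, 13, 0, 3, 4, 5, 6, 7, 1, 9, 16, 10, 12, 15, 8, 11, 14]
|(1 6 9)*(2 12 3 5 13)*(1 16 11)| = 5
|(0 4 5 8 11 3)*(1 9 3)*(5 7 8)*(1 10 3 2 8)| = |(0 4 7 1 9 2 8 11 10 3)| = 10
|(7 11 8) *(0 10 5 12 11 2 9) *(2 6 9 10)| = |(0 2 10 5 12 11 8 7 6 9)| = 10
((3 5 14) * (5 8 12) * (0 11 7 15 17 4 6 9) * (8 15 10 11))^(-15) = [17, 1, 2, 8, 14, 9, 3, 7, 4, 15, 10, 11, 6, 13, 0, 12, 16, 5] = (0 17 5 9 15 12 6 3 8 4 14)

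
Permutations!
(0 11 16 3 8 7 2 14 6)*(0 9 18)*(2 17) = [11, 1, 14, 8, 4, 5, 9, 17, 7, 18, 10, 16, 12, 13, 6, 15, 3, 2, 0] = (0 11 16 3 8 7 17 2 14 6 9 18)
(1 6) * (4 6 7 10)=(1 7 10 4 6)=[0, 7, 2, 3, 6, 5, 1, 10, 8, 9, 4]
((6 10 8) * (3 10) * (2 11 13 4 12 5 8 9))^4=(2 12 3 11 5 10 13 8 9 4 6)=[0, 1, 12, 11, 6, 10, 2, 7, 9, 4, 13, 5, 3, 8]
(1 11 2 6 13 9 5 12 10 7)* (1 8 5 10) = (1 11 2 6 13 9 10 7 8 5 12) = [0, 11, 6, 3, 4, 12, 13, 8, 5, 10, 7, 2, 1, 9]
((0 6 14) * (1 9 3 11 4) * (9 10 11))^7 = (0 6 14)(1 4 11 10)(3 9) = [6, 4, 2, 9, 11, 5, 14, 7, 8, 3, 1, 10, 12, 13, 0]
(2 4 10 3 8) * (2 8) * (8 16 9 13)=(2 4 10 3)(8 16 9 13)=[0, 1, 4, 2, 10, 5, 6, 7, 16, 13, 3, 11, 12, 8, 14, 15, 9]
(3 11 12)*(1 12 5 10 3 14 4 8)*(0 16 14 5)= (0 16 14 4 8 1 12 5 10 3 11)= [16, 12, 2, 11, 8, 10, 6, 7, 1, 9, 3, 0, 5, 13, 4, 15, 14]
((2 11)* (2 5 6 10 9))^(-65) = (2 11 5 6 10 9) = [0, 1, 11, 3, 4, 6, 10, 7, 8, 2, 9, 5]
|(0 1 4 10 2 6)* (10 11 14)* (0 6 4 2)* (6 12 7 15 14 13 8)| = |(0 1 2 4 11 13 8 6 12 7 15 14 10)| = 13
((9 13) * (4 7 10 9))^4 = [0, 1, 2, 3, 13, 5, 6, 4, 8, 10, 7, 11, 12, 9] = (4 13 9 10 7)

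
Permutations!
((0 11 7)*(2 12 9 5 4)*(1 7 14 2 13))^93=(0 9 7 12 1 2 13 14 4 11 5)=[9, 2, 13, 3, 11, 0, 6, 12, 8, 7, 10, 5, 1, 14, 4]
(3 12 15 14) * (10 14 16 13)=(3 12 15 16 13 10 14)=[0, 1, 2, 12, 4, 5, 6, 7, 8, 9, 14, 11, 15, 10, 3, 16, 13]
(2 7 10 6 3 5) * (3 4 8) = (2 7 10 6 4 8 3 5) = [0, 1, 7, 5, 8, 2, 4, 10, 3, 9, 6]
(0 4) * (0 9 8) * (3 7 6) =(0 4 9 8)(3 7 6) =[4, 1, 2, 7, 9, 5, 3, 6, 0, 8]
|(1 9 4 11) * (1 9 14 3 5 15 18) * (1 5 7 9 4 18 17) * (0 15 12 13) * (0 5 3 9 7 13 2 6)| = 26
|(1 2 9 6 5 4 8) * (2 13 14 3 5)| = |(1 13 14 3 5 4 8)(2 9 6)| = 21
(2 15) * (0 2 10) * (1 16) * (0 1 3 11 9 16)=[2, 0, 15, 11, 4, 5, 6, 7, 8, 16, 1, 9, 12, 13, 14, 10, 3]=(0 2 15 10 1)(3 11 9 16)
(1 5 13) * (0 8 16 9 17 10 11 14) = (0 8 16 9 17 10 11 14)(1 5 13) = [8, 5, 2, 3, 4, 13, 6, 7, 16, 17, 11, 14, 12, 1, 0, 15, 9, 10]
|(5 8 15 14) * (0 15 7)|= 6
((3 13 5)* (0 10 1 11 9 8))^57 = [11, 8, 2, 3, 4, 5, 6, 7, 1, 10, 9, 0, 12, 13] = (13)(0 11)(1 8)(9 10)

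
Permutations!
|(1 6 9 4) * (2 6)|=5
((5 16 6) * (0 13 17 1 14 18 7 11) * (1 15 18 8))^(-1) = (0 11 7 18 15 17 13)(1 8 14)(5 6 16) = [11, 8, 2, 3, 4, 6, 16, 18, 14, 9, 10, 7, 12, 0, 1, 17, 5, 13, 15]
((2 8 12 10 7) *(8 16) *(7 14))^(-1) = [0, 1, 7, 3, 4, 5, 6, 14, 16, 9, 12, 11, 8, 13, 10, 15, 2] = (2 7 14 10 12 8 16)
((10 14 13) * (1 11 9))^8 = (1 9 11)(10 13 14) = [0, 9, 2, 3, 4, 5, 6, 7, 8, 11, 13, 1, 12, 14, 10]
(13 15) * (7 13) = (7 13 15) = [0, 1, 2, 3, 4, 5, 6, 13, 8, 9, 10, 11, 12, 15, 14, 7]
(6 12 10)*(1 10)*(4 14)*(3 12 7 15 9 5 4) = (1 10 6 7 15 9 5 4 14 3 12) = [0, 10, 2, 12, 14, 4, 7, 15, 8, 5, 6, 11, 1, 13, 3, 9]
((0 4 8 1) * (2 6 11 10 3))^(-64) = (2 6 11 10 3) = [0, 1, 6, 2, 4, 5, 11, 7, 8, 9, 3, 10]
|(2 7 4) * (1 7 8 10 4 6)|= 12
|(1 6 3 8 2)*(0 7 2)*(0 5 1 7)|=10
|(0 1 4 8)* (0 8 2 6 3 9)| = 7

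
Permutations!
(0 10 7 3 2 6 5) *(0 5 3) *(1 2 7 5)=(0 10 5 1 2 6 3 7)=[10, 2, 6, 7, 4, 1, 3, 0, 8, 9, 5]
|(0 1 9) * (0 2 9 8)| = 6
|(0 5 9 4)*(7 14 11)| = 12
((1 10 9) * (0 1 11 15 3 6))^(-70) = (0 10 11 3)(1 9 15 6) = [10, 9, 2, 0, 4, 5, 1, 7, 8, 15, 11, 3, 12, 13, 14, 6]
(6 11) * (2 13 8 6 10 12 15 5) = [0, 1, 13, 3, 4, 2, 11, 7, 6, 9, 12, 10, 15, 8, 14, 5] = (2 13 8 6 11 10 12 15 5)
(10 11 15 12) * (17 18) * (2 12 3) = (2 12 10 11 15 3)(17 18) = [0, 1, 12, 2, 4, 5, 6, 7, 8, 9, 11, 15, 10, 13, 14, 3, 16, 18, 17]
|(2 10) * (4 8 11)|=6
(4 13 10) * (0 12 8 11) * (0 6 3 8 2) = (0 12 2)(3 8 11 6)(4 13 10) = [12, 1, 0, 8, 13, 5, 3, 7, 11, 9, 4, 6, 2, 10]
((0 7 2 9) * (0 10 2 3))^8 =(0 3 7)(2 10 9) =[3, 1, 10, 7, 4, 5, 6, 0, 8, 2, 9]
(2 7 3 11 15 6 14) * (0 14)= [14, 1, 7, 11, 4, 5, 0, 3, 8, 9, 10, 15, 12, 13, 2, 6]= (0 14 2 7 3 11 15 6)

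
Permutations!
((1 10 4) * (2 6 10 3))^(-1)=(1 4 10 6 2 3)=[0, 4, 3, 1, 10, 5, 2, 7, 8, 9, 6]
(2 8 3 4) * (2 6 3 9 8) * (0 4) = (0 4 6 3)(8 9) = [4, 1, 2, 0, 6, 5, 3, 7, 9, 8]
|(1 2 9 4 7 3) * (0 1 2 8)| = |(0 1 8)(2 9 4 7 3)| = 15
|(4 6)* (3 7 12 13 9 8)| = 6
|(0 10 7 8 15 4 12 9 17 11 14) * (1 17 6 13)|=|(0 10 7 8 15 4 12 9 6 13 1 17 11 14)|=14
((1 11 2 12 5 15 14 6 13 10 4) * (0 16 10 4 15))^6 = (0 13 5 6 12 14 2 15 11 10 1 16 4) = [13, 16, 15, 3, 0, 6, 12, 7, 8, 9, 1, 10, 14, 5, 2, 11, 4]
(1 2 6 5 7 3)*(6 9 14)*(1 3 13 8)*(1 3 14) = (1 2 9)(3 14 6 5 7 13 8) = [0, 2, 9, 14, 4, 7, 5, 13, 3, 1, 10, 11, 12, 8, 6]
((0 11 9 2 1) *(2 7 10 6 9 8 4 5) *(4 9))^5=(0 10 1 7 2 9 5 8 4 11 6)=[10, 7, 9, 3, 11, 8, 0, 2, 4, 5, 1, 6]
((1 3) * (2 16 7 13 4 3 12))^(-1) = (1 3 4 13 7 16 2 12) = [0, 3, 12, 4, 13, 5, 6, 16, 8, 9, 10, 11, 1, 7, 14, 15, 2]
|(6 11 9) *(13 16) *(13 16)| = 3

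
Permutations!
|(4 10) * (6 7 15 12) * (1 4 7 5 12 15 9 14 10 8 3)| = 12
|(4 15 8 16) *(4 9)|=5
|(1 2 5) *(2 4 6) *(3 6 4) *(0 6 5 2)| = |(0 6)(1 3 5)| = 6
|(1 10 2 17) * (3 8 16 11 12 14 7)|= 28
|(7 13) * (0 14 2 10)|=4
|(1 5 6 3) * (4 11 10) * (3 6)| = |(1 5 3)(4 11 10)| = 3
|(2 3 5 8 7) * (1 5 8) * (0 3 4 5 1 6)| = 8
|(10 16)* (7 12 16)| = |(7 12 16 10)| = 4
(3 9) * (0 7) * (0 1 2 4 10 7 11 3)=(0 11 3 9)(1 2 4 10 7)=[11, 2, 4, 9, 10, 5, 6, 1, 8, 0, 7, 3]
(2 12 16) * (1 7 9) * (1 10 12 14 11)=(1 7 9 10 12 16 2 14 11)=[0, 7, 14, 3, 4, 5, 6, 9, 8, 10, 12, 1, 16, 13, 11, 15, 2]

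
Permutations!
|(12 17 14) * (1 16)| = 6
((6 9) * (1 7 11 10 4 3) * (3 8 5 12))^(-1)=(1 3 12 5 8 4 10 11 7)(6 9)=[0, 3, 2, 12, 10, 8, 9, 1, 4, 6, 11, 7, 5]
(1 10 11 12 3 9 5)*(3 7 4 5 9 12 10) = (1 3 12 7 4 5)(10 11) = [0, 3, 2, 12, 5, 1, 6, 4, 8, 9, 11, 10, 7]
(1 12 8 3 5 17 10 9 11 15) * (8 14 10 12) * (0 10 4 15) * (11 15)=(0 10 9 15 1 8 3 5 17 12 14 4 11)=[10, 8, 2, 5, 11, 17, 6, 7, 3, 15, 9, 0, 14, 13, 4, 1, 16, 12]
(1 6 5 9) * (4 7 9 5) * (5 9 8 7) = (1 6 4 5 9)(7 8) = [0, 6, 2, 3, 5, 9, 4, 8, 7, 1]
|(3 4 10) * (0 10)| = |(0 10 3 4)| = 4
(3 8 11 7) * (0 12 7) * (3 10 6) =(0 12 7 10 6 3 8 11) =[12, 1, 2, 8, 4, 5, 3, 10, 11, 9, 6, 0, 7]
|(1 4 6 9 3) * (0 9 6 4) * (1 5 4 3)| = |(0 9 1)(3 5 4)| = 3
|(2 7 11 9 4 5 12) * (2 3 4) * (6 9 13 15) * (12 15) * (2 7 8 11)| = 12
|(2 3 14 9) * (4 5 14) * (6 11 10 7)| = 12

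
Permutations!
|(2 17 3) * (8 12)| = |(2 17 3)(8 12)| = 6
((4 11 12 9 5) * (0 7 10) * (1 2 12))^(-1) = (0 10 7)(1 11 4 5 9 12 2) = [10, 11, 1, 3, 5, 9, 6, 0, 8, 12, 7, 4, 2]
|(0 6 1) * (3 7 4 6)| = |(0 3 7 4 6 1)| = 6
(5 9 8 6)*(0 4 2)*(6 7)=[4, 1, 0, 3, 2, 9, 5, 6, 7, 8]=(0 4 2)(5 9 8 7 6)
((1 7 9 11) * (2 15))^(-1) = (1 11 9 7)(2 15) = [0, 11, 15, 3, 4, 5, 6, 1, 8, 7, 10, 9, 12, 13, 14, 2]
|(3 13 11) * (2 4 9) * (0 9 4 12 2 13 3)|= |(0 9 13 11)(2 12)|= 4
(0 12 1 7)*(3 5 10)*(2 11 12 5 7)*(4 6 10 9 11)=(0 5 9 11 12 1 2 4 6 10 3 7)=[5, 2, 4, 7, 6, 9, 10, 0, 8, 11, 3, 12, 1]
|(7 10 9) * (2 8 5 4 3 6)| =|(2 8 5 4 3 6)(7 10 9)| =6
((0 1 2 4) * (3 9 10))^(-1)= (0 4 2 1)(3 10 9)= [4, 0, 1, 10, 2, 5, 6, 7, 8, 3, 9]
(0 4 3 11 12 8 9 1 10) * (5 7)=[4, 10, 2, 11, 3, 7, 6, 5, 9, 1, 0, 12, 8]=(0 4 3 11 12 8 9 1 10)(5 7)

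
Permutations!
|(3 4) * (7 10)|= 2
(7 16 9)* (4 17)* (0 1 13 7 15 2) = (0 1 13 7 16 9 15 2)(4 17) = [1, 13, 0, 3, 17, 5, 6, 16, 8, 15, 10, 11, 12, 7, 14, 2, 9, 4]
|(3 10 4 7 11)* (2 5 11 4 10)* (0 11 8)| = |(0 11 3 2 5 8)(4 7)| = 6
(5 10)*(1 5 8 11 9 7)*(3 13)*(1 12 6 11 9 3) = (1 5 10 8 9 7 12 6 11 3 13) = [0, 5, 2, 13, 4, 10, 11, 12, 9, 7, 8, 3, 6, 1]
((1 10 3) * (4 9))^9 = (10)(4 9) = [0, 1, 2, 3, 9, 5, 6, 7, 8, 4, 10]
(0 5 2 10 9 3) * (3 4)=(0 5 2 10 9 4 3)=[5, 1, 10, 0, 3, 2, 6, 7, 8, 4, 9]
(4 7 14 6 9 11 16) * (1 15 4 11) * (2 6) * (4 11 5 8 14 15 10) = (1 10 4 7 15 11 16 5 8 14 2 6 9) = [0, 10, 6, 3, 7, 8, 9, 15, 14, 1, 4, 16, 12, 13, 2, 11, 5]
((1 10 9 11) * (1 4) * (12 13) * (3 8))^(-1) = (1 4 11 9 10)(3 8)(12 13) = [0, 4, 2, 8, 11, 5, 6, 7, 3, 10, 1, 9, 13, 12]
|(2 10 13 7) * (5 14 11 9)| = |(2 10 13 7)(5 14 11 9)| = 4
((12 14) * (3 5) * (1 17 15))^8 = (1 15 17) = [0, 15, 2, 3, 4, 5, 6, 7, 8, 9, 10, 11, 12, 13, 14, 17, 16, 1]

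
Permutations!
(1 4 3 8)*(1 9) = [0, 4, 2, 8, 3, 5, 6, 7, 9, 1] = (1 4 3 8 9)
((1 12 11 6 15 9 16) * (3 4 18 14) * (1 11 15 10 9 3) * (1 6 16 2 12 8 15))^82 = [0, 2, 10, 8, 15, 5, 18, 7, 12, 6, 14, 11, 9, 13, 4, 1, 16, 17, 3] = (1 2 10 14 4 15)(3 8 12 9 6 18)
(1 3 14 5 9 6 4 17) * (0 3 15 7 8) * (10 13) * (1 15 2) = (0 3 14 5 9 6 4 17 15 7 8)(1 2)(10 13) = [3, 2, 1, 14, 17, 9, 4, 8, 0, 6, 13, 11, 12, 10, 5, 7, 16, 15]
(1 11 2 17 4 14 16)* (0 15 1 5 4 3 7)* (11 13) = (0 15 1 13 11 2 17 3 7)(4 14 16 5) = [15, 13, 17, 7, 14, 4, 6, 0, 8, 9, 10, 2, 12, 11, 16, 1, 5, 3]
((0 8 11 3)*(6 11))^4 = (0 3 11 6 8) = [3, 1, 2, 11, 4, 5, 8, 7, 0, 9, 10, 6]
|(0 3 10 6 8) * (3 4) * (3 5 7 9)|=|(0 4 5 7 9 3 10 6 8)|=9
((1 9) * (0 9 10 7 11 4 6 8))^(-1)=[8, 9, 2, 3, 11, 5, 4, 10, 6, 0, 1, 7]=(0 8 6 4 11 7 10 1 9)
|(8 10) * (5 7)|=2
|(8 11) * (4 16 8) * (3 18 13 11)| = |(3 18 13 11 4 16 8)| = 7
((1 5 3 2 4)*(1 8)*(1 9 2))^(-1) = (1 3 5)(2 9 8 4) = [0, 3, 9, 5, 2, 1, 6, 7, 4, 8]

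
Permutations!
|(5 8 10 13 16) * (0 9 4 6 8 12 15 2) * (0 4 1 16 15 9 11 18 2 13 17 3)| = 10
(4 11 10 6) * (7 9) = (4 11 10 6)(7 9) = [0, 1, 2, 3, 11, 5, 4, 9, 8, 7, 6, 10]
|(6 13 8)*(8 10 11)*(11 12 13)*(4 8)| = 12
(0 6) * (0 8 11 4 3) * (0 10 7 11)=[6, 1, 2, 10, 3, 5, 8, 11, 0, 9, 7, 4]=(0 6 8)(3 10 7 11 4)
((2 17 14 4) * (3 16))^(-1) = (2 4 14 17)(3 16) = [0, 1, 4, 16, 14, 5, 6, 7, 8, 9, 10, 11, 12, 13, 17, 15, 3, 2]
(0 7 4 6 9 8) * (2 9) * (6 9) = (0 7 4 9 8)(2 6) = [7, 1, 6, 3, 9, 5, 2, 4, 0, 8]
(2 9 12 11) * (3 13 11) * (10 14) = (2 9 12 3 13 11)(10 14) = [0, 1, 9, 13, 4, 5, 6, 7, 8, 12, 14, 2, 3, 11, 10]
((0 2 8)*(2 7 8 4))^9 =(8)(2 4) =[0, 1, 4, 3, 2, 5, 6, 7, 8]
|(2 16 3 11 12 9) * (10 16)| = |(2 10 16 3 11 12 9)| = 7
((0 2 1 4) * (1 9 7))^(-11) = (0 2 9 7 1 4) = [2, 4, 9, 3, 0, 5, 6, 1, 8, 7]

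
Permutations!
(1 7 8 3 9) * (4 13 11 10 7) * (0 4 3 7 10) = (0 4 13 11)(1 3 9)(7 8) = [4, 3, 2, 9, 13, 5, 6, 8, 7, 1, 10, 0, 12, 11]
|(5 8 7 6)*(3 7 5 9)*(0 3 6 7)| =|(0 3)(5 8)(6 9)| =2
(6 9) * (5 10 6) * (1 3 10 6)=[0, 3, 2, 10, 4, 6, 9, 7, 8, 5, 1]=(1 3 10)(5 6 9)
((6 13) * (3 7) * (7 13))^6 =(3 6)(7 13) =[0, 1, 2, 6, 4, 5, 3, 13, 8, 9, 10, 11, 12, 7]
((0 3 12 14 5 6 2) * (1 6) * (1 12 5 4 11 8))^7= [8, 14, 11, 1, 3, 6, 4, 7, 12, 9, 10, 5, 2, 13, 0]= (0 8 12 2 11 5 6 4 3 1 14)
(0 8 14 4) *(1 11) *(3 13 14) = (0 8 3 13 14 4)(1 11) = [8, 11, 2, 13, 0, 5, 6, 7, 3, 9, 10, 1, 12, 14, 4]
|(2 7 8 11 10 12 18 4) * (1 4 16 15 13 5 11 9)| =24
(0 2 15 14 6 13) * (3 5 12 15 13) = (0 2 13)(3 5 12 15 14 6) = [2, 1, 13, 5, 4, 12, 3, 7, 8, 9, 10, 11, 15, 0, 6, 14]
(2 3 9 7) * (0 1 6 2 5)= (0 1 6 2 3 9 7 5)= [1, 6, 3, 9, 4, 0, 2, 5, 8, 7]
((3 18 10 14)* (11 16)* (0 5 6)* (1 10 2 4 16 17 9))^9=[0, 17, 3, 10, 18, 5, 6, 7, 8, 11, 9, 4, 12, 13, 1, 15, 2, 16, 14]=(1 17 16 2 3 10 9 11 4 18 14)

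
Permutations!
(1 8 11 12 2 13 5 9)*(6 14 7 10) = [0, 8, 13, 3, 4, 9, 14, 10, 11, 1, 6, 12, 2, 5, 7] = (1 8 11 12 2 13 5 9)(6 14 7 10)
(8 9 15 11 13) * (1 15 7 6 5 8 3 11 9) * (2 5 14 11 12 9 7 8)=(1 15 7 6 14 11 13 3 12 9 8)(2 5)=[0, 15, 5, 12, 4, 2, 14, 6, 1, 8, 10, 13, 9, 3, 11, 7]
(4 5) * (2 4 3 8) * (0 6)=(0 6)(2 4 5 3 8)=[6, 1, 4, 8, 5, 3, 0, 7, 2]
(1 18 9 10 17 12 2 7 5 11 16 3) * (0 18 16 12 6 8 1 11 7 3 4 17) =(0 18 9 10)(1 16 4 17 6 8)(2 3 11 12)(5 7) =[18, 16, 3, 11, 17, 7, 8, 5, 1, 10, 0, 12, 2, 13, 14, 15, 4, 6, 9]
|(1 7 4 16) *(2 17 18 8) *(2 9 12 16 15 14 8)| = |(1 7 4 15 14 8 9 12 16)(2 17 18)| = 9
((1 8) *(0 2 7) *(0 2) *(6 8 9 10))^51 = (1 9 10 6 8)(2 7) = [0, 9, 7, 3, 4, 5, 8, 2, 1, 10, 6]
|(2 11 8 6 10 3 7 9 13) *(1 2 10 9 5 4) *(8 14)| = 13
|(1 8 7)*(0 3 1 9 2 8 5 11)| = |(0 3 1 5 11)(2 8 7 9)| = 20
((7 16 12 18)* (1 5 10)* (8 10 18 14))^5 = (1 12 5 14 18 8 7 10 16) = [0, 12, 2, 3, 4, 14, 6, 10, 7, 9, 16, 11, 5, 13, 18, 15, 1, 17, 8]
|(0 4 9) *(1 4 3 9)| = 6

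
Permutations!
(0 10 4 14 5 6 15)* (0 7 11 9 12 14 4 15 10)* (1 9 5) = [0, 9, 2, 3, 4, 6, 10, 11, 8, 12, 15, 5, 14, 13, 1, 7] = (1 9 12 14)(5 6 10 15 7 11)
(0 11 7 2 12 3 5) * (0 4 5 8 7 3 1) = (0 11 3 8 7 2 12 1)(4 5) = [11, 0, 12, 8, 5, 4, 6, 2, 7, 9, 10, 3, 1]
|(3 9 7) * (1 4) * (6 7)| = |(1 4)(3 9 6 7)| = 4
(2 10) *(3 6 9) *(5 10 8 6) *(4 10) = (2 8 6 9 3 5 4 10) = [0, 1, 8, 5, 10, 4, 9, 7, 6, 3, 2]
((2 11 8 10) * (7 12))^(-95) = (2 11 8 10)(7 12) = [0, 1, 11, 3, 4, 5, 6, 12, 10, 9, 2, 8, 7]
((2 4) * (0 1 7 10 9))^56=(0 1 7 10 9)=[1, 7, 2, 3, 4, 5, 6, 10, 8, 0, 9]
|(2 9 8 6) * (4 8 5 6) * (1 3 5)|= 6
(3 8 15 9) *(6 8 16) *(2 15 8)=[0, 1, 15, 16, 4, 5, 2, 7, 8, 3, 10, 11, 12, 13, 14, 9, 6]=(2 15 9 3 16 6)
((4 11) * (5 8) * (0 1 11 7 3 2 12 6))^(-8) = [1, 11, 12, 2, 7, 5, 0, 3, 8, 9, 10, 4, 6] = (0 1 11 4 7 3 2 12 6)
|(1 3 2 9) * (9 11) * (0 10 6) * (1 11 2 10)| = 10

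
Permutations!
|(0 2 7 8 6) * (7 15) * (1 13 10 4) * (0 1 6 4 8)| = |(0 2 15 7)(1 13 10 8 4 6)| = 12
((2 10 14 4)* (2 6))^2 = (2 14 6 10 4) = [0, 1, 14, 3, 2, 5, 10, 7, 8, 9, 4, 11, 12, 13, 6]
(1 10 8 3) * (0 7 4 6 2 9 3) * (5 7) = (0 5 7 4 6 2 9 3 1 10 8) = [5, 10, 9, 1, 6, 7, 2, 4, 0, 3, 8]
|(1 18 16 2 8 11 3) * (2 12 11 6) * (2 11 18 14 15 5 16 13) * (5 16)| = 12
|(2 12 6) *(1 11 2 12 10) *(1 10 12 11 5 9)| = |(1 5 9)(2 12 6 11)| = 12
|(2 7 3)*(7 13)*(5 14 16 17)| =4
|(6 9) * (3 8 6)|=|(3 8 6 9)|=4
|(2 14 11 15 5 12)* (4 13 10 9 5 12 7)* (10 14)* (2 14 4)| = 20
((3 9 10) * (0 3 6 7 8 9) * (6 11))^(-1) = (0 3)(6 11 10 9 8 7) = [3, 1, 2, 0, 4, 5, 11, 6, 7, 8, 9, 10]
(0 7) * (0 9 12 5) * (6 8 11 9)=(0 7 6 8 11 9 12 5)=[7, 1, 2, 3, 4, 0, 8, 6, 11, 12, 10, 9, 5]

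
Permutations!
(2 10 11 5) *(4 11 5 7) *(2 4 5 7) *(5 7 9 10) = (2 5 4 11)(9 10) = [0, 1, 5, 3, 11, 4, 6, 7, 8, 10, 9, 2]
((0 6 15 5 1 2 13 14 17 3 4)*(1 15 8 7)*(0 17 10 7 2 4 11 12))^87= (0 2 10 4 11 6 13 7 17 12 8 14 1 3)(5 15)= [2, 3, 10, 0, 11, 15, 13, 17, 14, 9, 4, 6, 8, 7, 1, 5, 16, 12]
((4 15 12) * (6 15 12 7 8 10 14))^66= (15)= [0, 1, 2, 3, 4, 5, 6, 7, 8, 9, 10, 11, 12, 13, 14, 15]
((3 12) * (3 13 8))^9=(3 12 13 8)=[0, 1, 2, 12, 4, 5, 6, 7, 3, 9, 10, 11, 13, 8]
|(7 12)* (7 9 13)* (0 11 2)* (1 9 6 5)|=21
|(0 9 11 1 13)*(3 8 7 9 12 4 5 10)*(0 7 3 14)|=30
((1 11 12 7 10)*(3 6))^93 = (1 7 11 10 12)(3 6) = [0, 7, 2, 6, 4, 5, 3, 11, 8, 9, 12, 10, 1]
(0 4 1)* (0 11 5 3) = (0 4 1 11 5 3) = [4, 11, 2, 0, 1, 3, 6, 7, 8, 9, 10, 5]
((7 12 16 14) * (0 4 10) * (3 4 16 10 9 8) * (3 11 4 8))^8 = [14, 1, 2, 4, 8, 5, 6, 10, 9, 11, 16, 3, 0, 13, 12, 15, 7] = (0 14 12)(3 4 8 9 11)(7 10 16)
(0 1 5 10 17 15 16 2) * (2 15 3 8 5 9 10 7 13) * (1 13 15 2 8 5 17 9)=[13, 1, 0, 5, 4, 7, 6, 15, 17, 10, 9, 11, 12, 8, 14, 16, 2, 3]=(0 13 8 17 3 5 7 15 16 2)(9 10)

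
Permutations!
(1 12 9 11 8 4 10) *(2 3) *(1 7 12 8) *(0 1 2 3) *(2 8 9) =(0 1 9 11 8 4 10 7 12 2) =[1, 9, 0, 3, 10, 5, 6, 12, 4, 11, 7, 8, 2]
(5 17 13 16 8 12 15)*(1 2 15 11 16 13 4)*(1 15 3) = (1 2 3)(4 15 5 17)(8 12 11 16) = [0, 2, 3, 1, 15, 17, 6, 7, 12, 9, 10, 16, 11, 13, 14, 5, 8, 4]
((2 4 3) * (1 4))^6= (1 3)(2 4)= [0, 3, 4, 1, 2]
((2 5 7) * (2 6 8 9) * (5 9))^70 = (9)(5 6)(7 8) = [0, 1, 2, 3, 4, 6, 5, 8, 7, 9]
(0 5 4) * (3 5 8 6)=[8, 1, 2, 5, 0, 4, 3, 7, 6]=(0 8 6 3 5 4)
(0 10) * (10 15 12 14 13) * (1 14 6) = (0 15 12 6 1 14 13 10) = [15, 14, 2, 3, 4, 5, 1, 7, 8, 9, 0, 11, 6, 10, 13, 12]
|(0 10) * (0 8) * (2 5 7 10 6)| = 7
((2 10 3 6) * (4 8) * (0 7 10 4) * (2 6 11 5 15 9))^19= (0 2 5 10 8 9 11 7 4 15 3)= [2, 1, 5, 0, 15, 10, 6, 4, 9, 11, 8, 7, 12, 13, 14, 3]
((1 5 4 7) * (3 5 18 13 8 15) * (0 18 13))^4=(18)(1 3)(4 8)(5 13)(7 15)=[0, 3, 2, 1, 8, 13, 6, 15, 4, 9, 10, 11, 12, 5, 14, 7, 16, 17, 18]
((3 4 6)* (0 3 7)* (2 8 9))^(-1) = (0 7 6 4 3)(2 9 8) = [7, 1, 9, 0, 3, 5, 4, 6, 2, 8]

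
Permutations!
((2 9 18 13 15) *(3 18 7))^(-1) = (2 15 13 18 3 7 9) = [0, 1, 15, 7, 4, 5, 6, 9, 8, 2, 10, 11, 12, 18, 14, 13, 16, 17, 3]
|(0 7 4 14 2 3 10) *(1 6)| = |(0 7 4 14 2 3 10)(1 6)| = 14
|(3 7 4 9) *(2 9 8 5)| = |(2 9 3 7 4 8 5)| = 7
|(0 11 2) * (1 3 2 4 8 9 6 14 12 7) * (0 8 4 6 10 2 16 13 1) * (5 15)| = 12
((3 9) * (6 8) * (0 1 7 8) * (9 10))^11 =(0 1 7 8 6)(3 9 10) =[1, 7, 2, 9, 4, 5, 0, 8, 6, 10, 3]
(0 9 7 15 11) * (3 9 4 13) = [4, 1, 2, 9, 13, 5, 6, 15, 8, 7, 10, 0, 12, 3, 14, 11] = (0 4 13 3 9 7 15 11)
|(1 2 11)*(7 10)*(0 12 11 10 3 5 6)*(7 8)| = |(0 12 11 1 2 10 8 7 3 5 6)| = 11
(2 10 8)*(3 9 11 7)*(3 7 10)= (2 3 9 11 10 8)= [0, 1, 3, 9, 4, 5, 6, 7, 2, 11, 8, 10]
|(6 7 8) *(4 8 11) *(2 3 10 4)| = 8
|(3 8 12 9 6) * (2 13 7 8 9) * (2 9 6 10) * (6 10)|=9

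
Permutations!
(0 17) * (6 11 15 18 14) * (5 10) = [17, 1, 2, 3, 4, 10, 11, 7, 8, 9, 5, 15, 12, 13, 6, 18, 16, 0, 14] = (0 17)(5 10)(6 11 15 18 14)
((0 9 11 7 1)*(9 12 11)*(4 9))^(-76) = (0 1 7 11 12) = [1, 7, 2, 3, 4, 5, 6, 11, 8, 9, 10, 12, 0]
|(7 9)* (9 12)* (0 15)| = 6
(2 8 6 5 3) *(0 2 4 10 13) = (0 2 8 6 5 3 4 10 13) = [2, 1, 8, 4, 10, 3, 5, 7, 6, 9, 13, 11, 12, 0]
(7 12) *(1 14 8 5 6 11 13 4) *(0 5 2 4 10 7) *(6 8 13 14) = [5, 6, 4, 3, 1, 8, 11, 12, 2, 9, 7, 14, 0, 10, 13] = (0 5 8 2 4 1 6 11 14 13 10 7 12)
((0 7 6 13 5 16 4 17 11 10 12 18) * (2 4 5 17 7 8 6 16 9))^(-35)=(0 8 6 13 17 11 10 12 18)(2 4 7 16 5 9)=[8, 1, 4, 3, 7, 9, 13, 16, 6, 2, 12, 10, 18, 17, 14, 15, 5, 11, 0]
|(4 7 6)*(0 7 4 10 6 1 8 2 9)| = |(0 7 1 8 2 9)(6 10)| = 6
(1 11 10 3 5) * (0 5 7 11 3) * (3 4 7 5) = (0 3 5 1 4 7 11 10) = [3, 4, 2, 5, 7, 1, 6, 11, 8, 9, 0, 10]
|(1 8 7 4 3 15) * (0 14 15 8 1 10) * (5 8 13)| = |(0 14 15 10)(3 13 5 8 7 4)| = 12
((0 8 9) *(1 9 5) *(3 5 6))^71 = [8, 9, 2, 5, 4, 1, 3, 7, 6, 0] = (0 8 6 3 5 1 9)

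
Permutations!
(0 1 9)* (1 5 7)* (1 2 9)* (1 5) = (0 1 5 7 2 9) = [1, 5, 9, 3, 4, 7, 6, 2, 8, 0]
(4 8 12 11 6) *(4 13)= (4 8 12 11 6 13)= [0, 1, 2, 3, 8, 5, 13, 7, 12, 9, 10, 6, 11, 4]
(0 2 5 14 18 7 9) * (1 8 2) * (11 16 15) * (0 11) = (0 1 8 2 5 14 18 7 9 11 16 15) = [1, 8, 5, 3, 4, 14, 6, 9, 2, 11, 10, 16, 12, 13, 18, 0, 15, 17, 7]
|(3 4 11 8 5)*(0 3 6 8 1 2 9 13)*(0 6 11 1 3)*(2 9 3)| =10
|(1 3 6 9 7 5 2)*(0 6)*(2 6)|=4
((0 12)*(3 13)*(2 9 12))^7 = (0 12 9 2)(3 13) = [12, 1, 0, 13, 4, 5, 6, 7, 8, 2, 10, 11, 9, 3]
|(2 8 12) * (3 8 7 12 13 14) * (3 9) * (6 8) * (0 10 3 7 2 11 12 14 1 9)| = |(0 10 3 6 8 13 1 9 7 14)(11 12)| = 10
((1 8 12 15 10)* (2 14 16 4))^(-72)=(16)(1 15 8 10 12)=[0, 15, 2, 3, 4, 5, 6, 7, 10, 9, 12, 11, 1, 13, 14, 8, 16]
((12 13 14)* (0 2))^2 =(12 14 13) =[0, 1, 2, 3, 4, 5, 6, 7, 8, 9, 10, 11, 14, 12, 13]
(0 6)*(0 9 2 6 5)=(0 5)(2 6 9)=[5, 1, 6, 3, 4, 0, 9, 7, 8, 2]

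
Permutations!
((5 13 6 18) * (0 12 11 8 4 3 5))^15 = [3, 1, 2, 0, 18, 12, 8, 7, 6, 9, 10, 13, 5, 11, 14, 15, 16, 17, 4] = (0 3)(4 18)(5 12)(6 8)(11 13)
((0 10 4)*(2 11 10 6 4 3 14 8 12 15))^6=(2 12 14 10)(3 11 15 8)=[0, 1, 12, 11, 4, 5, 6, 7, 3, 9, 2, 15, 14, 13, 10, 8]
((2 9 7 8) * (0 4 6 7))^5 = (0 2 7 4 9 8 6) = [2, 1, 7, 3, 9, 5, 0, 4, 6, 8]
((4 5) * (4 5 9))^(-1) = (4 9) = [0, 1, 2, 3, 9, 5, 6, 7, 8, 4]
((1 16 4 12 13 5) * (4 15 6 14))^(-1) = (1 5 13 12 4 14 6 15 16) = [0, 5, 2, 3, 14, 13, 15, 7, 8, 9, 10, 11, 4, 12, 6, 16, 1]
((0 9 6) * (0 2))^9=(0 9 6 2)=[9, 1, 0, 3, 4, 5, 2, 7, 8, 6]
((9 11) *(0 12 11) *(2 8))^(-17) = (0 9 11 12)(2 8) = [9, 1, 8, 3, 4, 5, 6, 7, 2, 11, 10, 12, 0]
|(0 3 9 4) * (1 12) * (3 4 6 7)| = |(0 4)(1 12)(3 9 6 7)| = 4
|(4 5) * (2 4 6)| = 4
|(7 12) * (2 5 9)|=|(2 5 9)(7 12)|=6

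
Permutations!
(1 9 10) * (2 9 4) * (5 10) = [0, 4, 9, 3, 2, 10, 6, 7, 8, 5, 1] = (1 4 2 9 5 10)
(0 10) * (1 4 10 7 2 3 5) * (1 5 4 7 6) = (0 6 1 7 2 3 4 10) = [6, 7, 3, 4, 10, 5, 1, 2, 8, 9, 0]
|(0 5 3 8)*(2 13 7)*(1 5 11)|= |(0 11 1 5 3 8)(2 13 7)|= 6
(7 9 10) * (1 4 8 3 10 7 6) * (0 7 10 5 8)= (0 7 9 10 6 1 4)(3 5 8)= [7, 4, 2, 5, 0, 8, 1, 9, 3, 10, 6]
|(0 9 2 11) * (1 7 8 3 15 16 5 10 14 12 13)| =44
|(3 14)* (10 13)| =|(3 14)(10 13)| =2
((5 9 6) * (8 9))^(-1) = [0, 1, 2, 3, 4, 6, 9, 7, 5, 8] = (5 6 9 8)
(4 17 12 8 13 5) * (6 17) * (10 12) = (4 6 17 10 12 8 13 5) = [0, 1, 2, 3, 6, 4, 17, 7, 13, 9, 12, 11, 8, 5, 14, 15, 16, 10]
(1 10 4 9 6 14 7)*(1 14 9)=(1 10 4)(6 9)(7 14)=[0, 10, 2, 3, 1, 5, 9, 14, 8, 6, 4, 11, 12, 13, 7]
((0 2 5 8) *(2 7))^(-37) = [5, 1, 0, 3, 4, 7, 6, 8, 2] = (0 5 7 8 2)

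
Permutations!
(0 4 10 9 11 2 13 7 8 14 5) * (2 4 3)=[3, 1, 13, 2, 10, 0, 6, 8, 14, 11, 9, 4, 12, 7, 5]=(0 3 2 13 7 8 14 5)(4 10 9 11)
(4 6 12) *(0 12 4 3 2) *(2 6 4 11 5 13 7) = (0 12 3 6 11 5 13 7 2) = [12, 1, 0, 6, 4, 13, 11, 2, 8, 9, 10, 5, 3, 7]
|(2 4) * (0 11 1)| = 6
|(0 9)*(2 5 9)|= 4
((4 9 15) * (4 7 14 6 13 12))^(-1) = (4 12 13 6 14 7 15 9) = [0, 1, 2, 3, 12, 5, 14, 15, 8, 4, 10, 11, 13, 6, 7, 9]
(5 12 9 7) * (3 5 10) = (3 5 12 9 7 10) = [0, 1, 2, 5, 4, 12, 6, 10, 8, 7, 3, 11, 9]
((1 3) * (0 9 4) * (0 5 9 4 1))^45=[9, 4, 2, 5, 1, 3, 6, 7, 8, 0]=(0 9)(1 4)(3 5)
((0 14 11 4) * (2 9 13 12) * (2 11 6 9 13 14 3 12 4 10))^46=(0 13 10 12)(2 11 3 4)(6 9 14)=[13, 1, 11, 4, 2, 5, 9, 7, 8, 14, 12, 3, 0, 10, 6]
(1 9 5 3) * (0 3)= (0 3 1 9 5)= [3, 9, 2, 1, 4, 0, 6, 7, 8, 5]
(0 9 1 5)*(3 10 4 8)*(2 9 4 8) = (0 4 2 9 1 5)(3 10 8) = [4, 5, 9, 10, 2, 0, 6, 7, 3, 1, 8]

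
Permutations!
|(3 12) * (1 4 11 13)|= |(1 4 11 13)(3 12)|= 4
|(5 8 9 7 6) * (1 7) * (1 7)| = |(5 8 9 7 6)| = 5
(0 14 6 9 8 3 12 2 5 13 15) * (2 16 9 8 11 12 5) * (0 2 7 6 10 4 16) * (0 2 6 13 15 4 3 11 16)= (0 14 10 3 5 15 6 8 11 12 2 7 13 4)(9 16)= [14, 1, 7, 5, 0, 15, 8, 13, 11, 16, 3, 12, 2, 4, 10, 6, 9]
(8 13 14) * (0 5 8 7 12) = (0 5 8 13 14 7 12) = [5, 1, 2, 3, 4, 8, 6, 12, 13, 9, 10, 11, 0, 14, 7]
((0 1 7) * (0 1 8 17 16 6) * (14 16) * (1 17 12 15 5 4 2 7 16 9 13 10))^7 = (0 7 16 4 10 15 9 8 17 6 2 1 5 13 12 14) = [7, 5, 1, 3, 10, 13, 2, 16, 17, 8, 15, 11, 14, 12, 0, 9, 4, 6]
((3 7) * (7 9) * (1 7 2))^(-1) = (1 2 9 3 7) = [0, 2, 9, 7, 4, 5, 6, 1, 8, 3]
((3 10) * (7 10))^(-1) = (3 10 7) = [0, 1, 2, 10, 4, 5, 6, 3, 8, 9, 7]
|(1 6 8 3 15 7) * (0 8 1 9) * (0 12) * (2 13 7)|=18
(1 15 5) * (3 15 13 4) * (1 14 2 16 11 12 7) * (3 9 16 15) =(1 13 4 9 16 11 12 7)(2 15 5 14) =[0, 13, 15, 3, 9, 14, 6, 1, 8, 16, 10, 12, 7, 4, 2, 5, 11]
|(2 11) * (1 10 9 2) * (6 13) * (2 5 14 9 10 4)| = 12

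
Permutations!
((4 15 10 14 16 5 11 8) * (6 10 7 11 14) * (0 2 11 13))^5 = (0 15 11 13 4 2 7 8)(5 16 14)(6 10) = [15, 1, 7, 3, 2, 16, 10, 8, 0, 9, 6, 13, 12, 4, 5, 11, 14]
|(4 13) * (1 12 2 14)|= 4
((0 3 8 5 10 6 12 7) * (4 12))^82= (0 3 8 5 10 6 4 12 7)= [3, 1, 2, 8, 12, 10, 4, 0, 5, 9, 6, 11, 7]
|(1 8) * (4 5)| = |(1 8)(4 5)| = 2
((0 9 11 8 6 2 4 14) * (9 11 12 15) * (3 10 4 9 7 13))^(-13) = (0 11 8 6 2 9 12 15 7 13 3 10 4 14) = [11, 1, 9, 10, 14, 5, 2, 13, 6, 12, 4, 8, 15, 3, 0, 7]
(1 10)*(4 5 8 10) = [0, 4, 2, 3, 5, 8, 6, 7, 10, 9, 1] = (1 4 5 8 10)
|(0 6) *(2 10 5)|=6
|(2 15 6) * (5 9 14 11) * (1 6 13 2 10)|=|(1 6 10)(2 15 13)(5 9 14 11)|=12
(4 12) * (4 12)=(12)=[0, 1, 2, 3, 4, 5, 6, 7, 8, 9, 10, 11, 12]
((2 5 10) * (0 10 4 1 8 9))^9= (0 10 2 5 4 1 8 9)= [10, 8, 5, 3, 1, 4, 6, 7, 9, 0, 2]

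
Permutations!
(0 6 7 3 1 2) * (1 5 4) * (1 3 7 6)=[1, 2, 0, 5, 3, 4, 6, 7]=(7)(0 1 2)(3 5 4)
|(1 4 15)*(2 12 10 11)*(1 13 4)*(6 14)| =12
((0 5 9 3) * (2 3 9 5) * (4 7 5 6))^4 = (9)(0 2 3) = [2, 1, 3, 0, 4, 5, 6, 7, 8, 9]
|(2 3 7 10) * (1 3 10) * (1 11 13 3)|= 4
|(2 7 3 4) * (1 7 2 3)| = 2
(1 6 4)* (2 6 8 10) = [0, 8, 6, 3, 1, 5, 4, 7, 10, 9, 2] = (1 8 10 2 6 4)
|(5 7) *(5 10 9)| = |(5 7 10 9)| = 4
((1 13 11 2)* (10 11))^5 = (13) = [0, 1, 2, 3, 4, 5, 6, 7, 8, 9, 10, 11, 12, 13]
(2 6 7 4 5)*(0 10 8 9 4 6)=(0 10 8 9 4 5 2)(6 7)=[10, 1, 0, 3, 5, 2, 7, 6, 9, 4, 8]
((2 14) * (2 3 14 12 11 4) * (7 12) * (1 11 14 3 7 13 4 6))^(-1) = (1 6 11)(2 4 13)(7 14 12) = [0, 6, 4, 3, 13, 5, 11, 14, 8, 9, 10, 1, 7, 2, 12]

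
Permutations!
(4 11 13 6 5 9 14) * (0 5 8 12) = (0 5 9 14 4 11 13 6 8 12) = [5, 1, 2, 3, 11, 9, 8, 7, 12, 14, 10, 13, 0, 6, 4]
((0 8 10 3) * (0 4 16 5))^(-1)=(0 5 16 4 3 10 8)=[5, 1, 2, 10, 3, 16, 6, 7, 0, 9, 8, 11, 12, 13, 14, 15, 4]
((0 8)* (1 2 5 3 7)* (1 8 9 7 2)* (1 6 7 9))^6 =(9)(0 1 6 7 8) =[1, 6, 2, 3, 4, 5, 7, 8, 0, 9]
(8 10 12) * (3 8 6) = (3 8 10 12 6) = [0, 1, 2, 8, 4, 5, 3, 7, 10, 9, 12, 11, 6]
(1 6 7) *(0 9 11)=(0 9 11)(1 6 7)=[9, 6, 2, 3, 4, 5, 7, 1, 8, 11, 10, 0]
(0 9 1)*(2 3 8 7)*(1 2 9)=(0 1)(2 3 8 7 9)=[1, 0, 3, 8, 4, 5, 6, 9, 7, 2]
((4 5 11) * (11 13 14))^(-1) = [0, 1, 2, 3, 11, 4, 6, 7, 8, 9, 10, 14, 12, 5, 13] = (4 11 14 13 5)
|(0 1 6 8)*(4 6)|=|(0 1 4 6 8)|=5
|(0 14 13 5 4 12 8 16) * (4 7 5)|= 14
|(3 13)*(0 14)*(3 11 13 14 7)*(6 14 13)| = |(0 7 3 13 11 6 14)| = 7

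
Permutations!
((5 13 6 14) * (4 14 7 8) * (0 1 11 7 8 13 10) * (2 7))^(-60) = (14) = [0, 1, 2, 3, 4, 5, 6, 7, 8, 9, 10, 11, 12, 13, 14]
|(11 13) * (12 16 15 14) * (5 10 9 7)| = 4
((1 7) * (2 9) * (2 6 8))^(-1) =(1 7)(2 8 6 9) =[0, 7, 8, 3, 4, 5, 9, 1, 6, 2]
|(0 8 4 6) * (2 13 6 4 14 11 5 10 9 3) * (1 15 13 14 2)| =|(0 8 2 14 11 5 10 9 3 1 15 13 6)| =13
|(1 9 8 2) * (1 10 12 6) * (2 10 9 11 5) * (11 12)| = 6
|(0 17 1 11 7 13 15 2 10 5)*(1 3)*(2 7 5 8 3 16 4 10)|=30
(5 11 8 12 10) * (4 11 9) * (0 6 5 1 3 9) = (0 6 5)(1 3 9 4 11 8 12 10) = [6, 3, 2, 9, 11, 0, 5, 7, 12, 4, 1, 8, 10]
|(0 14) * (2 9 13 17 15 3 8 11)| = 8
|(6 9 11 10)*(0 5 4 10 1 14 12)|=10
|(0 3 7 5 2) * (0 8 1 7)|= |(0 3)(1 7 5 2 8)|= 10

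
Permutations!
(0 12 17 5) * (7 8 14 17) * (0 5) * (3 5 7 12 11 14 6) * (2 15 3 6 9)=(0 11 14 17)(2 15 3 5 7 8 9)=[11, 1, 15, 5, 4, 7, 6, 8, 9, 2, 10, 14, 12, 13, 17, 3, 16, 0]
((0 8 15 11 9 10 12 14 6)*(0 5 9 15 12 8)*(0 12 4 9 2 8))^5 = (0 2)(4 14)(5 10)(6 9)(8 12)(11 15) = [2, 1, 0, 3, 14, 10, 9, 7, 12, 6, 5, 15, 8, 13, 4, 11]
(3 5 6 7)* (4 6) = [0, 1, 2, 5, 6, 4, 7, 3] = (3 5 4 6 7)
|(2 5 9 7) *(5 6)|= |(2 6 5 9 7)|= 5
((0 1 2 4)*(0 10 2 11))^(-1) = (0 11 1)(2 10 4) = [11, 0, 10, 3, 2, 5, 6, 7, 8, 9, 4, 1]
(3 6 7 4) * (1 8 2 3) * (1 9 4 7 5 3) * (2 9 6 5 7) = [0, 8, 1, 5, 6, 3, 7, 2, 9, 4] = (1 8 9 4 6 7 2)(3 5)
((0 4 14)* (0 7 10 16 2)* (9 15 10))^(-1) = (0 2 16 10 15 9 7 14 4) = [2, 1, 16, 3, 0, 5, 6, 14, 8, 7, 15, 11, 12, 13, 4, 9, 10]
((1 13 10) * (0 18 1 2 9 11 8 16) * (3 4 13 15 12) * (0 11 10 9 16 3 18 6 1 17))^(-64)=(0 17 18 12 15 1 6)(2 10 9 13 4 3 8 11 16)=[17, 6, 10, 8, 3, 5, 0, 7, 11, 13, 9, 16, 15, 4, 14, 1, 2, 18, 12]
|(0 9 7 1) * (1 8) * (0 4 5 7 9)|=|(9)(1 4 5 7 8)|=5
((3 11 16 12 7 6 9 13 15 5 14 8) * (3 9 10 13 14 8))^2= (3 16 7 10 15 8 14 11 12 6 13 5 9)= [0, 1, 2, 16, 4, 9, 13, 10, 14, 3, 15, 12, 6, 5, 11, 8, 7]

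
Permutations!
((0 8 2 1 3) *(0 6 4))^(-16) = (0 6 1 8 4 3 2) = [6, 8, 0, 2, 3, 5, 1, 7, 4]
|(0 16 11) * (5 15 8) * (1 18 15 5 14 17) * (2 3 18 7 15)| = 6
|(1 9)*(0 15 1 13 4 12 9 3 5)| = |(0 15 1 3 5)(4 12 9 13)| = 20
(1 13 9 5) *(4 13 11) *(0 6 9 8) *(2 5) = (0 6 9 2 5 1 11 4 13 8) = [6, 11, 5, 3, 13, 1, 9, 7, 0, 2, 10, 4, 12, 8]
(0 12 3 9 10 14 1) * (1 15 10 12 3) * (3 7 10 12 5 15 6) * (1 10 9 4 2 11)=(0 7 9 5 15 12 10 14 6 3 4 2 11 1)=[7, 0, 11, 4, 2, 15, 3, 9, 8, 5, 14, 1, 10, 13, 6, 12]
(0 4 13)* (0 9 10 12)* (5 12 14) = (0 4 13 9 10 14 5 12) = [4, 1, 2, 3, 13, 12, 6, 7, 8, 10, 14, 11, 0, 9, 5]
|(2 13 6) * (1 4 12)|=3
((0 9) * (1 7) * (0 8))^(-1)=[8, 7, 2, 3, 4, 5, 6, 1, 9, 0]=(0 8 9)(1 7)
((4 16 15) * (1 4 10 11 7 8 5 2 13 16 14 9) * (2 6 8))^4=[0, 1, 10, 3, 4, 6, 8, 15, 5, 9, 13, 16, 12, 11, 14, 2, 7]=(2 10 13 11 16 7 15)(5 6 8)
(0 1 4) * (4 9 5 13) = (0 1 9 5 13 4) = [1, 9, 2, 3, 0, 13, 6, 7, 8, 5, 10, 11, 12, 4]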